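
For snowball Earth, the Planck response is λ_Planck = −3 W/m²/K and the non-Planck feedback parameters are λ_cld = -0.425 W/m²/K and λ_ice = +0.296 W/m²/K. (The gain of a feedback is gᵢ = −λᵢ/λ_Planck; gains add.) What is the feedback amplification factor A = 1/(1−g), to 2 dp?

Convert to gains: g_cld = -0.425/3 = -0.1417; g_ice = 0.296/3 = 0.09867.
Total gain g = -0.04303.
A = 1/(1 + 0.04303) = 0.96.

0.96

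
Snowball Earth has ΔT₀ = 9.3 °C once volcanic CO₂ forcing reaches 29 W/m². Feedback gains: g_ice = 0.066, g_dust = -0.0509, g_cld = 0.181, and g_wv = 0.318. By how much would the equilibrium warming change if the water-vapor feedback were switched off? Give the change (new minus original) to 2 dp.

Original: g = 0.5141, ΔT = 9.3/(1−0.5141) = 19.1397 °C.
Without water-vapor: g' = 0.1961, ΔT' = 9.3/(1−0.1961) = 11.5686 °C.
Change = 11.5686 − 19.1397 = -7.57 °C.

-7.57 °C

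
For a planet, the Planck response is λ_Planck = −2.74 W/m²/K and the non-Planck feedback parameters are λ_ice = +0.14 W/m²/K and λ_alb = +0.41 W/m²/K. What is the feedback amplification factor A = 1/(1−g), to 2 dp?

Convert to gains: g_ice = 0.14/2.74 = 0.05109; g_alb = 0.41/2.74 = 0.1496.
Total gain g = 0.20069.
A = 1/(1 − 0.20069) = 1.25.

1.25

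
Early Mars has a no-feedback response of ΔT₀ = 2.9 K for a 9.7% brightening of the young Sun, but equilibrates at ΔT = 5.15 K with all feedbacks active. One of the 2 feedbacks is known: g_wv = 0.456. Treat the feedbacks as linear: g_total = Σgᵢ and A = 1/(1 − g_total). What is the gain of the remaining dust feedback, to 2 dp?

Amplification A = ΔT/ΔT₀ = 5.15/2.9 = 1.776.
Total gain g = 1 − 1/A = 1 − 1/1.776 = 0.4369.
The known gain is 0.456.
g_dust = 0.4369 − 0.456 = -0.02.

-0.02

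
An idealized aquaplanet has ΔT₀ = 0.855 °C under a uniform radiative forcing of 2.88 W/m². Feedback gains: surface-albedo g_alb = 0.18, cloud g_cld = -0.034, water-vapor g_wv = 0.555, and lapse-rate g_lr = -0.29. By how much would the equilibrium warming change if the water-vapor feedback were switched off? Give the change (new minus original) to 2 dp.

-0.70 °C

Original: g = 0.411, ΔT = 0.855/(1−0.411) = 1.4516 °C.
Without water-vapor: g' = -0.144, ΔT' = 0.855/(1+0.144) = 0.7474 °C.
Change = 0.7474 − 1.4516 = -0.70 °C.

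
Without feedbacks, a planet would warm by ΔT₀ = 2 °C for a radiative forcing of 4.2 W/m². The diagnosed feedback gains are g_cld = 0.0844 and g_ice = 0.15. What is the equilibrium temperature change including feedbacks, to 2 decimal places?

Total gain g = 0.0844 + 0.15 = 0.2344.
Amplification A = 1/(1 − 0.2344) = 1.306.
ΔT = 2 × 1.306 = 2.61 °C.

2.61 °C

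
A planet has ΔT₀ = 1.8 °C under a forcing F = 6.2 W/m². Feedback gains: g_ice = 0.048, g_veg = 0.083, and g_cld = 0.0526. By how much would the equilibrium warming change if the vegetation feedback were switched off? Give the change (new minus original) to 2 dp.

Original: g = 0.1836, ΔT = 1.8/(1−0.1836) = 2.2048 °C.
Without vegetation: g' = 0.1006, ΔT' = 1.8/(1−0.1006) = 2.0013 °C.
Change = 2.0013 − 2.2048 = -0.20 °C.

-0.20 °C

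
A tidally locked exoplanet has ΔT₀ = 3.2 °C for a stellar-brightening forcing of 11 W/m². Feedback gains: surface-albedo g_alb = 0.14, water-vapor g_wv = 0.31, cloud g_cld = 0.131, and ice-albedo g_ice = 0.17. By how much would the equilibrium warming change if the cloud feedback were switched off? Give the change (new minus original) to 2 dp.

Original: g = 0.751, ΔT = 3.2/(1−0.751) = 12.8514 °C.
Without cloud: g' = 0.62, ΔT' = 3.2/(1−0.62) = 8.4211 °C.
Change = 8.4211 − 12.8514 = -4.43 °C.

-4.43 °C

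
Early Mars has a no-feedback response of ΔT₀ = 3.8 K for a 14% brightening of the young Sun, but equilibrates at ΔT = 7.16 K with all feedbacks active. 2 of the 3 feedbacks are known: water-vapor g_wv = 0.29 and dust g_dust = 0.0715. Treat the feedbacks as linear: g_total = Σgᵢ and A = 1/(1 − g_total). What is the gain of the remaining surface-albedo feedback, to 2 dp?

Amplification A = ΔT/ΔT₀ = 7.16/3.8 = 1.884.
Total gain g = 1 − 1/A = 1 − 1/1.884 = 0.4692.
Known gains sum to 0.29 + 0.0715 = 0.3615.
g_alb = 0.4692 − 0.3615 = 0.11.

0.11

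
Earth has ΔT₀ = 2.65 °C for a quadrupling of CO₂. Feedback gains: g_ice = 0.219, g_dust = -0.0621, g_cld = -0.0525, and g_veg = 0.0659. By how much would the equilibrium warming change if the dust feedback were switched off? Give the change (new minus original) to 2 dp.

0.26 °C

Original: g = 0.1703, ΔT = 2.65/(1−0.1703) = 3.1939 °C.
Without dust: g' = 0.2324, ΔT' = 2.65/(1−0.2324) = 3.4523 °C.
Change = 3.4523 − 3.1939 = 0.26 °C.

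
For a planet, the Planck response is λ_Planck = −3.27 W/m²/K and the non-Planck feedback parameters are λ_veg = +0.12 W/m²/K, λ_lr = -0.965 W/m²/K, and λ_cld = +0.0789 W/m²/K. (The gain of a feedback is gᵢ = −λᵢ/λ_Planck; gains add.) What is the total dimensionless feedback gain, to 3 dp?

Convert to gains: g_veg = 0.12/3.27 = 0.0367; g_lr = -0.965/3.27 = -0.2951; g_cld = 0.0789/3.27 = 0.02413.
Total gain g = -0.23427.

-0.234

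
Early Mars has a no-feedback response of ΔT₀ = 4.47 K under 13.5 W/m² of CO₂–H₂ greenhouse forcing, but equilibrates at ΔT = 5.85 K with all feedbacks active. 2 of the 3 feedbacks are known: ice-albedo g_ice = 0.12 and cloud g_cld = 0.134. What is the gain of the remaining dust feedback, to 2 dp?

-0.02

Amplification A = ΔT/ΔT₀ = 5.85/4.47 = 1.309.
Total gain g = 1 − 1/A = 1 − 1/1.309 = 0.2361.
Known gains sum to 0.12 + 0.134 = 0.254.
g_dust = 0.2361 − 0.254 = -0.02.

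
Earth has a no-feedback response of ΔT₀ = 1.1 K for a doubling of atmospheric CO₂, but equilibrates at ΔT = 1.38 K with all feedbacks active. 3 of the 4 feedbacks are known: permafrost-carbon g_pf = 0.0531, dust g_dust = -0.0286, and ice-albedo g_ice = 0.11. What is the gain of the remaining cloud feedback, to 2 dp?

Amplification A = ΔT/ΔT₀ = 1.38/1.1 = 1.255.
Total gain g = 1 − 1/A = 1 − 1/1.255 = 0.2032.
Known gains sum to 0.0531 − 0.0286 + 0.11 = 0.1345.
g_cld = 0.2032 − 0.1345 = 0.07.

0.07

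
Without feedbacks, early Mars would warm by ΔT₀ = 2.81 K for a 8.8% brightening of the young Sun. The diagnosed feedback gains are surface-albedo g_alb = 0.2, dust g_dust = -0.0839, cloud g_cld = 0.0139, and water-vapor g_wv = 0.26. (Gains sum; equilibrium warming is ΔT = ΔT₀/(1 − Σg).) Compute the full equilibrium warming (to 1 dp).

Total gain g = 0.2 − 0.0839 + 0.0139 + 0.26 = 0.39.
Amplification A = 1/(1 − 0.39) = 1.639.
ΔT = 2.81 × 1.639 = 4.6 K.

4.6 K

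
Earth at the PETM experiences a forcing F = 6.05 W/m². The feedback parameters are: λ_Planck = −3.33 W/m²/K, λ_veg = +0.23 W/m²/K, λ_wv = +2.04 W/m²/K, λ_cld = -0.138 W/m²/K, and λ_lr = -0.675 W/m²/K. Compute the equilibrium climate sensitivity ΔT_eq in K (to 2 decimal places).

Net feedback parameter λ = (−3.33) + (+0.23) + (+2.04) + (-0.138) + (-0.675) = -1.873 W/m²/K.
ΔT = −F/λ = −6.05/(-1.873) = 3.23 K.

3.23 K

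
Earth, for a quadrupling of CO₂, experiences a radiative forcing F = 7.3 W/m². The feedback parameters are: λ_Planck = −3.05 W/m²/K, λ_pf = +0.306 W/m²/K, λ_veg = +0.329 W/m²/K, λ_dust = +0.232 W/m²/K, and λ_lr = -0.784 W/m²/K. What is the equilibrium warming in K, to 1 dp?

Net feedback parameter λ = (−3.05) + (+0.306) + (+0.329) + (+0.232) + (-0.784) = -2.967 W/m²/K.
ΔT = −F/λ = −7.3/(-2.967) = 2.5 K.

2.5 K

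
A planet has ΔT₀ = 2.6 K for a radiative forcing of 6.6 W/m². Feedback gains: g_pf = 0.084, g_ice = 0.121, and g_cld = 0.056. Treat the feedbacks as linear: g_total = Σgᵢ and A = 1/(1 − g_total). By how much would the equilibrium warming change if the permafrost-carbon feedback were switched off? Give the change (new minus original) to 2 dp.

Original: g = 0.261, ΔT = 2.6/(1−0.261) = 3.5183 K.
Without permafrost-carbon: g' = 0.177, ΔT' = 2.6/(1−0.177) = 3.1592 K.
Change = 3.1592 − 3.5183 = -0.36 K.

-0.36 K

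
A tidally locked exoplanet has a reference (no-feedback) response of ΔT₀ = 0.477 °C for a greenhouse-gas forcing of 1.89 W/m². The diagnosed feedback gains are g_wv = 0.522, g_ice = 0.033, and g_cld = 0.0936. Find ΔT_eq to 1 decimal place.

1.4 °C

Total gain g = 0.522 + 0.033 + 0.0936 = 0.6486.
Amplification A = 1/(1 − 0.6486) = 2.846.
ΔT = 0.477 × 2.846 = 1.4 °C.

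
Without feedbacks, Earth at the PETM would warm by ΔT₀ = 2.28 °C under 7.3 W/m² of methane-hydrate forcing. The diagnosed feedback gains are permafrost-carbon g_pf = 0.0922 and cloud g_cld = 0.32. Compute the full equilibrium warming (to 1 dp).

Total gain g = 0.0922 + 0.32 = 0.4122.
Amplification A = 1/(1 − 0.4122) = 1.701.
ΔT = 2.28 × 1.701 = 3.9 °C.

3.9 °C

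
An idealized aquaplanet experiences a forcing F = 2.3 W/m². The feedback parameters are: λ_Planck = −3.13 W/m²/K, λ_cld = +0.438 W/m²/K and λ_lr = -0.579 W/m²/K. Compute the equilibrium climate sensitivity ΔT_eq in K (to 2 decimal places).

Net feedback parameter λ = (−3.13) + (+0.438) + (-0.579) = -3.271 W/m²/K.
ΔT = −F/λ = −2.3/(-3.271) = 0.70 K.

0.70 K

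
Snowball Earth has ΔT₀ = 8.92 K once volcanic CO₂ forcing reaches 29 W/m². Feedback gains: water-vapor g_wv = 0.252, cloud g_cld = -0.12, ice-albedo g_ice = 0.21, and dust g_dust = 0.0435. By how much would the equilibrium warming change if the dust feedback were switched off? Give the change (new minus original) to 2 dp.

Original: g = 0.3855, ΔT = 8.92/(1−0.3855) = 14.5159 K.
Without dust: g' = 0.342, ΔT' = 8.92/(1−0.342) = 13.5562 K.
Change = 13.5562 − 14.5159 = -0.96 K.

-0.96 K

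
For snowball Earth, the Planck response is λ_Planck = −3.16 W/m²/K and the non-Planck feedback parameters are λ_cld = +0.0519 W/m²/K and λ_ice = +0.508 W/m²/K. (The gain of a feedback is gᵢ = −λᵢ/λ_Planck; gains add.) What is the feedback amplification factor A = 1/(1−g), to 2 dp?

Convert to gains: g_cld = 0.0519/3.16 = 0.01642; g_ice = 0.508/3.16 = 0.1608.
Total gain g = 0.17722.
A = 1/(1 − 0.17722) = 1.22.

1.22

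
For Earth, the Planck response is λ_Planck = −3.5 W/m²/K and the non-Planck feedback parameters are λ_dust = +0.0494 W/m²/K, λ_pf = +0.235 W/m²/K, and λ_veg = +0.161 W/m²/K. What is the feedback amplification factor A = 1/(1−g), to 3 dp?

Convert to gains: g_dust = 0.0494/3.5 = 0.01411; g_pf = 0.235/3.5 = 0.06714; g_veg = 0.161/3.5 = 0.046.
Total gain g = 0.12725.
A = 1/(1 − 0.12725) = 1.146.

1.146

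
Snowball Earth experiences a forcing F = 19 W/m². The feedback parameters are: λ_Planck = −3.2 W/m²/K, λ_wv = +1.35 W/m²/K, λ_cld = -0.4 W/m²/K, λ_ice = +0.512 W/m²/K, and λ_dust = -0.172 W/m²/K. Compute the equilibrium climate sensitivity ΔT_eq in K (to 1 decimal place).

Net feedback parameter λ = (−3.2) + (+1.35) + (-0.4) + (+0.512) + (-0.172) = -1.91 W/m²/K.
ΔT = −F/λ = −19/(-1.91) = 9.9 K.

9.9 K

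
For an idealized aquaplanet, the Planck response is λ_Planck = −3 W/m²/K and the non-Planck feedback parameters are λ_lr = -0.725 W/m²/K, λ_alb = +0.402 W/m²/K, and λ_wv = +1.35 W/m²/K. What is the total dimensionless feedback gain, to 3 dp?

Convert to gains: g_lr = -0.725/3 = -0.2417; g_alb = 0.402/3 = 0.134; g_wv = 1.35/3 = 0.45.
Total gain g = 0.3423.

0.342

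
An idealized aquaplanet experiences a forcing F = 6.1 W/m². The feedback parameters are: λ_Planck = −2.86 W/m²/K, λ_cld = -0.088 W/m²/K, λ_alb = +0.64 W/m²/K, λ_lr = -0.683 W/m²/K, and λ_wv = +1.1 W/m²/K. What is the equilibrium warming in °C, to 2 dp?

3.23 °C

Net feedback parameter λ = (−2.86) + (-0.088) + (+0.64) + (-0.683) + (+1.1) = -1.891 W/m²/K.
ΔT = −F/λ = −6.1/(-1.891) = 3.23 °C.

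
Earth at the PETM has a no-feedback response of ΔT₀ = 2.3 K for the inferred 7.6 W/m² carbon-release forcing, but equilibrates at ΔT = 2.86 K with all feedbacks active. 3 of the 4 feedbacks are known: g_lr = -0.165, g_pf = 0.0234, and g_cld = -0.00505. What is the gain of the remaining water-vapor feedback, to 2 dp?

Amplification A = ΔT/ΔT₀ = 2.86/2.3 = 1.243.
Total gain g = 1 − 1/A = 1 − 1/1.243 = 0.1955.
Known gains sum to -0.165 + 0.0234 − 0.00505 = -0.14665.
g_wv = 0.1955 + 0.14665 = 0.34.

0.34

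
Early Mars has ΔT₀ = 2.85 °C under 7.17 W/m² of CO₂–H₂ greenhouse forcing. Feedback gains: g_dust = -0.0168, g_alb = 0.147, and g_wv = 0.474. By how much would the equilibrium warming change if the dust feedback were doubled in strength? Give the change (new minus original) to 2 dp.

Original: g = 0.6042, ΔT = 2.85/(1−0.6042) = 7.2006 °C.
With doubled dust: g' = 0.5874, ΔT' = 2.85/(1−0.5874) = 6.9074 °C.
Change = 6.9074 − 7.2006 = -0.29 °C.

-0.29 °C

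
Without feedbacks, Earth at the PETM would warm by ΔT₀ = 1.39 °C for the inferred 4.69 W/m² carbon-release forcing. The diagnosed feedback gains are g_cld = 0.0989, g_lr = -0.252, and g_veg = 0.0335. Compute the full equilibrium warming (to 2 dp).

1.24 °C

Total gain g = 0.0989 − 0.252 + 0.0335 = -0.1196.
Amplification A = 1/(1 + 0.1196) = 0.8932.
ΔT = 1.39 × 0.8932 = 1.24 °C.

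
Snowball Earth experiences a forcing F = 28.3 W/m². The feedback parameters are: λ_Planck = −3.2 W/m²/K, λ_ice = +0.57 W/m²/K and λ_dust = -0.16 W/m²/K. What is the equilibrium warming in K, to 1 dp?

Net feedback parameter λ = (−3.2) + (+0.57) + (-0.16) = -2.79 W/m²/K.
ΔT = −F/λ = −28.3/(-2.79) = 10.1 K.

10.1 K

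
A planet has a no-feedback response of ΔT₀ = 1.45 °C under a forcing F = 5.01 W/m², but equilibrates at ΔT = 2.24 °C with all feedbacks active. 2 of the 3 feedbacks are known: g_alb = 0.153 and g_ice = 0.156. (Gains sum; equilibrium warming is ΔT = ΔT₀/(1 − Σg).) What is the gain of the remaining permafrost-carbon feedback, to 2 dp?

Amplification A = ΔT/ΔT₀ = 2.24/1.45 = 1.545.
Total gain g = 1 − 1/A = 1 − 1/1.545 = 0.3528.
Known gains sum to 0.153 + 0.156 = 0.309.
g_pf = 0.3528 − 0.309 = 0.04.

0.04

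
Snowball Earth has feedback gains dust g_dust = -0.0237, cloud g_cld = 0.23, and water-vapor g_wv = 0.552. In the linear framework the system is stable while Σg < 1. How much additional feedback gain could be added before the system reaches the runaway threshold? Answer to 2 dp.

0.24

Current total gain = -0.0237 + 0.23 + 0.552 = 0.7583.
Margin to runaway = 1 − 0.7583 = 0.24.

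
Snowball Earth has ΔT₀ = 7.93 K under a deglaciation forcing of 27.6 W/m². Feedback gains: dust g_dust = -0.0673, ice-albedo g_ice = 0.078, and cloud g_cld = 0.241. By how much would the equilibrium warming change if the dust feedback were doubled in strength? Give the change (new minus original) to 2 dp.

-0.87 K

Original: g = 0.2517, ΔT = 7.93/(1−0.2517) = 10.5974 K.
With doubled dust: g' = 0.1844, ΔT' = 7.93/(1−0.1844) = 9.7229 K.
Change = 9.7229 − 10.5974 = -0.87 K.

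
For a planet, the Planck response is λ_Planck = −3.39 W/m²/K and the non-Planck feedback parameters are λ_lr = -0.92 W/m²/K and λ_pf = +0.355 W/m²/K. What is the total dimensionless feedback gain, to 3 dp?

-0.167

Convert to gains: g_lr = -0.92/3.39 = -0.2714; g_pf = 0.355/3.39 = 0.1047.
Total gain g = -0.1667.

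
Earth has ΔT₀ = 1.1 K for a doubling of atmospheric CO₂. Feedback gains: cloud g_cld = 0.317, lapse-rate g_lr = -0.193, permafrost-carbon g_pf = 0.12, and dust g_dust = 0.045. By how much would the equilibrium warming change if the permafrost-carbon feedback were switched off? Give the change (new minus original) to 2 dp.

-0.22 K

Original: g = 0.289, ΔT = 1.1/(1−0.289) = 1.5471 K.
Without permafrost-carbon: g' = 0.169, ΔT' = 1.1/(1−0.169) = 1.3237 K.
Change = 1.3237 − 1.5471 = -0.22 K.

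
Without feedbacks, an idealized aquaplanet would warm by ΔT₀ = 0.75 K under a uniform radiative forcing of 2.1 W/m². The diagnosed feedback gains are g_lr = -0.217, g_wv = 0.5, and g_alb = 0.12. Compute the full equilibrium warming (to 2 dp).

Total gain g = -0.217 + 0.5 + 0.12 = 0.403.
Amplification A = 1/(1 − 0.403) = 1.675.
ΔT = 0.75 × 1.675 = 1.26 K.

1.26 K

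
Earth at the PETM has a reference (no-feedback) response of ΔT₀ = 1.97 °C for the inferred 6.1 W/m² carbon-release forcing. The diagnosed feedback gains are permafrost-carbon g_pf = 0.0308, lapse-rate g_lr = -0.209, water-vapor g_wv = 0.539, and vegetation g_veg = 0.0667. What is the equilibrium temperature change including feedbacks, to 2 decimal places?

Total gain g = 0.0308 − 0.209 + 0.539 + 0.0667 = 0.4275.
Amplification A = 1/(1 − 0.4275) = 1.747.
ΔT = 1.97 × 1.747 = 3.44 °C.

3.44 °C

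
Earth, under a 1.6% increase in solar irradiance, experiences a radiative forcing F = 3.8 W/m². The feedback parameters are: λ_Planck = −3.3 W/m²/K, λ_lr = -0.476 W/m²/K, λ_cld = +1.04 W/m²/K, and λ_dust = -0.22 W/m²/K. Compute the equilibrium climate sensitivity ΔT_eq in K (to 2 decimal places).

Net feedback parameter λ = (−3.3) + (-0.476) + (+1.04) + (-0.22) = -2.956 W/m²/K.
ΔT = −F/λ = −3.8/(-2.956) = 1.29 K.

1.29 K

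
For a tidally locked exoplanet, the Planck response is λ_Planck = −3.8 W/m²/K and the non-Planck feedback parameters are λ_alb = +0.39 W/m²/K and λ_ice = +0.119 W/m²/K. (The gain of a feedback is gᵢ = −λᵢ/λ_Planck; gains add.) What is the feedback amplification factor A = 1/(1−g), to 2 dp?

Convert to gains: g_alb = 0.39/3.8 = 0.1026; g_ice = 0.119/3.8 = 0.03132.
Total gain g = 0.13392.
A = 1/(1 − 0.13392) = 1.15.

1.15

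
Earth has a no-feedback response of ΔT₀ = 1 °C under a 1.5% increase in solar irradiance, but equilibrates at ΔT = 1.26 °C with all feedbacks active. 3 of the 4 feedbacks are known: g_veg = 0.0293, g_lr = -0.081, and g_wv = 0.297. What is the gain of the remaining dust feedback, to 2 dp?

Amplification A = ΔT/ΔT₀ = 1.26/1 = 1.26.
Total gain g = 1 − 1/A = 1 − 1/1.26 = 0.2063.
Known gains sum to 0.0293 − 0.081 + 0.297 = 0.2453.
g_dust = 0.2063 − 0.2453 = -0.04.

-0.04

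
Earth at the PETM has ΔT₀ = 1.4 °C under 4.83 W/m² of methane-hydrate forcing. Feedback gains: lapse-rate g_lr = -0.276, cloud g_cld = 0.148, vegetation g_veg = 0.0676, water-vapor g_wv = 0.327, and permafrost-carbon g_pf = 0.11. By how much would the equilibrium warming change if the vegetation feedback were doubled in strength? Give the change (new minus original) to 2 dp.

0.27 °C

Original: g = 0.3766, ΔT = 1.4/(1−0.3766) = 2.2457 °C.
With doubled vegetation: g' = 0.4442, ΔT' = 1.4/(1−0.4442) = 2.5189 °C.
Change = 2.5189 − 2.2457 = 0.27 °C.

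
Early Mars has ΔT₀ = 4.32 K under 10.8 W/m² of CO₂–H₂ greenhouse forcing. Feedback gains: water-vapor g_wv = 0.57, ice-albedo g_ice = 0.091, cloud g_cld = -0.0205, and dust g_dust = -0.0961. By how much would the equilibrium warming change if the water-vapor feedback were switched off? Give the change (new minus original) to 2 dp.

-5.27 K

Original: g = 0.5444, ΔT = 4.32/(1−0.5444) = 9.4820 K.
Without water-vapor: g' = -0.0256, ΔT' = 4.32/(1+0.0256) = 4.2122 K.
Change = 4.2122 − 9.4820 = -5.27 K.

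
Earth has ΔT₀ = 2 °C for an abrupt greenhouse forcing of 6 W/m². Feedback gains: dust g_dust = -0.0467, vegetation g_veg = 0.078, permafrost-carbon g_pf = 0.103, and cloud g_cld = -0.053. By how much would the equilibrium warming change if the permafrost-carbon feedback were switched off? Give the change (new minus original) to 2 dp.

-0.22 °C

Original: g = 0.0813, ΔT = 2/(1−0.0813) = 2.1770 °C.
Without permafrost-carbon: g' = -0.0217, ΔT' = 2/(1+0.0217) = 1.9575 °C.
Change = 1.9575 − 2.1770 = -0.22 °C.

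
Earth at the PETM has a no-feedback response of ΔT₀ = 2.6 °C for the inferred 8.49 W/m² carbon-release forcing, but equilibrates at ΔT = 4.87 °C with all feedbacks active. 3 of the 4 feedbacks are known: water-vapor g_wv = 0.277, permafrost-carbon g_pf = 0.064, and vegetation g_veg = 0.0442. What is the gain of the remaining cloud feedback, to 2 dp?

0.08

Amplification A = ΔT/ΔT₀ = 4.87/2.6 = 1.873.
Total gain g = 1 − 1/A = 1 − 1/1.873 = 0.4661.
Known gains sum to 0.277 + 0.064 + 0.0442 = 0.3852.
g_cld = 0.4661 − 0.3852 = 0.08.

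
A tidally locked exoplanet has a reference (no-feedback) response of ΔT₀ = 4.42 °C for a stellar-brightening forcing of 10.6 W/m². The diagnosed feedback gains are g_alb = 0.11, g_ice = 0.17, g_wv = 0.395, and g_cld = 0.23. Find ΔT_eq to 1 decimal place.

Total gain g = 0.11 + 0.17 + 0.395 + 0.23 = 0.905.
Amplification A = 1/(1 − 0.905) = 10.53.
ΔT = 4.42 × 10.53 = 46.5 °C.

46.5 °C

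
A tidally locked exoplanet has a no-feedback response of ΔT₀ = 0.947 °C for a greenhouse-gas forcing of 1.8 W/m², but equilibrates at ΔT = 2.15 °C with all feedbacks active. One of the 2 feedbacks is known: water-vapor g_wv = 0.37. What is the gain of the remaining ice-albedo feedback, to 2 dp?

0.19

Amplification A = ΔT/ΔT₀ = 2.15/0.947 = 2.27.
Total gain g = 1 − 1/A = 1 − 1/2.27 = 0.5595.
The known gain is 0.37.
g_ice = 0.5595 − 0.37 = 0.19.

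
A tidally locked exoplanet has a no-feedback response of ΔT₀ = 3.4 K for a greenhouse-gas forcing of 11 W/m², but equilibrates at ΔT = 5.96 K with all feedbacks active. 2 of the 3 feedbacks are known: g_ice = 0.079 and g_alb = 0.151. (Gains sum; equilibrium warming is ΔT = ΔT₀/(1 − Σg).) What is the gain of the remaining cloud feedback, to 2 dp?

Amplification A = ΔT/ΔT₀ = 5.96/3.4 = 1.753.
Total gain g = 1 − 1/A = 1 − 1/1.753 = 0.4295.
Known gains sum to 0.079 + 0.151 = 0.23.
g_cld = 0.4295 − 0.23 = 0.20.

0.20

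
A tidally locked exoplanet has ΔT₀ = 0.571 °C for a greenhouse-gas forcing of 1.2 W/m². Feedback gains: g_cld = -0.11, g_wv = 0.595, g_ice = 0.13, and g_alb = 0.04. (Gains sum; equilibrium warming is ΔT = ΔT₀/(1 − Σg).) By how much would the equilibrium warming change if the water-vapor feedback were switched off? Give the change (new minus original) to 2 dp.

-1.05 °C

Original: g = 0.655, ΔT = 0.571/(1−0.655) = 1.6551 °C.
Without water-vapor: g' = 0.06, ΔT' = 0.571/(1−0.06) = 0.6074 °C.
Change = 0.6074 − 1.6551 = -1.05 °C.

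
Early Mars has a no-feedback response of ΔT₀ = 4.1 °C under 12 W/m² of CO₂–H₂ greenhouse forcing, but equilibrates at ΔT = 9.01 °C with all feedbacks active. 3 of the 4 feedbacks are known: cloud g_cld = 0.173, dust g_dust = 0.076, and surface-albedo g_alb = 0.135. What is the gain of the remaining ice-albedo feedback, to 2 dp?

Amplification A = ΔT/ΔT₀ = 9.01/4.1 = 2.198.
Total gain g = 1 − 1/A = 1 − 1/2.198 = 0.545.
Known gains sum to 0.173 + 0.076 + 0.135 = 0.384.
g_ice = 0.545 − 0.384 = 0.16.

0.16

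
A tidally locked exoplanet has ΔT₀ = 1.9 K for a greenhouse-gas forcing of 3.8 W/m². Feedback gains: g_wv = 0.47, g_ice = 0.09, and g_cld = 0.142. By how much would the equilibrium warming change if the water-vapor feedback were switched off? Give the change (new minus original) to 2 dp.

-3.90 K

Original: g = 0.702, ΔT = 1.9/(1−0.702) = 6.3758 K.
Without water-vapor: g' = 0.232, ΔT' = 1.9/(1−0.232) = 2.4740 K.
Change = 2.4740 − 6.3758 = -3.90 K.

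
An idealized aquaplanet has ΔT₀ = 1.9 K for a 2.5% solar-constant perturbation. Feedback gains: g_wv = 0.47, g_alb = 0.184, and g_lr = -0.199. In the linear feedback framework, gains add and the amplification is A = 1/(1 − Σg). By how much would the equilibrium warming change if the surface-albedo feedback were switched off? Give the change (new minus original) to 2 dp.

-0.88 K

Original: g = 0.455, ΔT = 1.9/(1−0.455) = 3.4862 K.
Without surface-albedo: g' = 0.271, ΔT' = 1.9/(1−0.271) = 2.6063 K.
Change = 2.6063 − 3.4862 = -0.88 K.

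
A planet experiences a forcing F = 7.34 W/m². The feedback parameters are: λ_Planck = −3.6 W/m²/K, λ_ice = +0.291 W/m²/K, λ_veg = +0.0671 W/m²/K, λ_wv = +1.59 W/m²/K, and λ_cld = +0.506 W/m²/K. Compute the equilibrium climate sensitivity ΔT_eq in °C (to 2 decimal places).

Net feedback parameter λ = (−3.6) + (+0.291) + (+0.0671) + (+1.59) + (+0.506) = -1.1459 W/m²/K.
ΔT = −F/λ = −7.34/(-1.1459) = 6.41 °C.

6.41 °C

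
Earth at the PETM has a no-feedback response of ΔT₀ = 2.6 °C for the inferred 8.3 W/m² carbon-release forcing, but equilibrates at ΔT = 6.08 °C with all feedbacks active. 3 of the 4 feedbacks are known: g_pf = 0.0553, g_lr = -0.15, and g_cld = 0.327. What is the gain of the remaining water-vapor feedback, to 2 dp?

0.34

Amplification A = ΔT/ΔT₀ = 6.08/2.6 = 2.338.
Total gain g = 1 − 1/A = 1 − 1/2.338 = 0.5723.
Known gains sum to 0.0553 − 0.15 + 0.327 = 0.2323.
g_wv = 0.5723 − 0.2323 = 0.34.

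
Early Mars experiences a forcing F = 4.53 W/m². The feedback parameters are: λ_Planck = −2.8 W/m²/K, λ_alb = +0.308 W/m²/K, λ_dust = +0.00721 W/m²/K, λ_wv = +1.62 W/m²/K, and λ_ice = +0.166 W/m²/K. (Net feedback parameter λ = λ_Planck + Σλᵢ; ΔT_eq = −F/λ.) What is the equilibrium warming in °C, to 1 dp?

Net feedback parameter λ = (−2.8) + (+0.308) + (+0.00721) + (+1.62) + (+0.166) = -0.69879 W/m²/K.
ΔT = −F/λ = −4.53/(-0.69879) = 6.5 °C.

6.5 °C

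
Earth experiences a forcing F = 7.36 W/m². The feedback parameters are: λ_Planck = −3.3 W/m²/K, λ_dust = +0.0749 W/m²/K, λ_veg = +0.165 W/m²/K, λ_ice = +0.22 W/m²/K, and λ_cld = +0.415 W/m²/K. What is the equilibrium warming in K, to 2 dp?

3.03 K

Net feedback parameter λ = (−3.3) + (+0.0749) + (+0.165) + (+0.22) + (+0.415) = -2.4251 W/m²/K.
ΔT = −F/λ = −7.36/(-2.4251) = 3.03 K.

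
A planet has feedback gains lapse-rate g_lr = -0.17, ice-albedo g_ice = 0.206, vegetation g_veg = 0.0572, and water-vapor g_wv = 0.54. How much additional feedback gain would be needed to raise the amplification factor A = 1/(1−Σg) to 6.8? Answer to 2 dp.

Current total gain = 0.6332.
Target gain for A = 6.8: g* = 1 − 1/6.8 = 0.8529.
Additional gain needed = 0.8529 − 0.6332 = 0.22.

0.22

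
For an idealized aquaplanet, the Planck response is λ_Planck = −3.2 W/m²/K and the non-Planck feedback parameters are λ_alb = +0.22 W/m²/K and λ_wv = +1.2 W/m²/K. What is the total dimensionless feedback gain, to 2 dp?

0.44

Convert to gains: g_alb = 0.22/3.2 = 0.06875; g_wv = 1.2/3.2 = 0.375.
Total gain g = 0.44375.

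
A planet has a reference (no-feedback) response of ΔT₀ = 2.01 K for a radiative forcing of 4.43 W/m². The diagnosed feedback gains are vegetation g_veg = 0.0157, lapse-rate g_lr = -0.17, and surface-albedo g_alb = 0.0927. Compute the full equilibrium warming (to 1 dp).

1.9 K

Total gain g = 0.0157 − 0.17 + 0.0927 = -0.0616.
Amplification A = 1/(1 + 0.0616) = 0.942.
ΔT = 2.01 × 0.942 = 1.9 K.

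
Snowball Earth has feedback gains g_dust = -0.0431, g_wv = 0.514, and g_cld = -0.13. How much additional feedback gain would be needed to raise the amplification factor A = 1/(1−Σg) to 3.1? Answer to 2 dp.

0.34

Current total gain = 0.3409.
Target gain for A = 3.1: g* = 1 − 1/3.1 = 0.6774.
Additional gain needed = 0.6774 − 0.3409 = 0.34.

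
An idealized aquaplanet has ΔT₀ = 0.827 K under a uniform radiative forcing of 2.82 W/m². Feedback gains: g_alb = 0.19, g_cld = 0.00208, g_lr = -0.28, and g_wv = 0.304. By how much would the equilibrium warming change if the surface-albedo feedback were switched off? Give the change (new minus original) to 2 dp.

Original: g = 0.21608, ΔT = 0.827/(1−0.21608) = 1.0550 K.
Without surface-albedo: g' = 0.02608, ΔT' = 0.827/(1−0.02608) = 0.8491 K.
Change = 0.8491 − 1.0550 = -0.21 K.

-0.21 K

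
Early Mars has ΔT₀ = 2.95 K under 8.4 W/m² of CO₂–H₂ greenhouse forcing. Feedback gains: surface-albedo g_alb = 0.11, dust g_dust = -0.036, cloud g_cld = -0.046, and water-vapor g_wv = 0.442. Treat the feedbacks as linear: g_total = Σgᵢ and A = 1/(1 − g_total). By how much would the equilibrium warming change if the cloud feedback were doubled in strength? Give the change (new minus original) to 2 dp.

-0.44 K

Original: g = 0.47, ΔT = 2.95/(1−0.47) = 5.5660 K.
With doubled cloud: g' = 0.424, ΔT' = 2.95/(1−0.424) = 5.1215 K.
Change = 5.1215 − 5.5660 = -0.44 K.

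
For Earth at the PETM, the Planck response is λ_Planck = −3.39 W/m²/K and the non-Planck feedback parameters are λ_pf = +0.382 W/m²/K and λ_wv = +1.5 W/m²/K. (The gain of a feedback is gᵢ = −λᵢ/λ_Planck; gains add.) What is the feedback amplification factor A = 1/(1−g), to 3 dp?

Convert to gains: g_pf = 0.382/3.39 = 0.1127; g_wv = 1.5/3.39 = 0.4425.
Total gain g = 0.5552.
A = 1/(1 − 0.5552) = 2.248.

2.248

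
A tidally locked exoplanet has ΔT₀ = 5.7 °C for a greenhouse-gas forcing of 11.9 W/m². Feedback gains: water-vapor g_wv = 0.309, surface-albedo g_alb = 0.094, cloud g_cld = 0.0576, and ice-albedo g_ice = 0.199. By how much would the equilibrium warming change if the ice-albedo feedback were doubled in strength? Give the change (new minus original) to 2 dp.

23.57 °C

Original: g = 0.6596, ΔT = 5.7/(1−0.6596) = 16.7450 °C.
With doubled ice-albedo: g' = 0.8586, ΔT' = 5.7/(1−0.8586) = 40.3112 °C.
Change = 40.3112 − 16.7450 = 23.57 °C.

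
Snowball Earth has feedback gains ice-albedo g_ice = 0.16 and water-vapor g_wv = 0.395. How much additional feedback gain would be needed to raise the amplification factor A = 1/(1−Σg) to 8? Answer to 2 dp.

0.32

Current total gain = 0.555.
Target gain for A = 8: g* = 1 − 1/8 = 0.875.
Additional gain needed = 0.875 − 0.555 = 0.32.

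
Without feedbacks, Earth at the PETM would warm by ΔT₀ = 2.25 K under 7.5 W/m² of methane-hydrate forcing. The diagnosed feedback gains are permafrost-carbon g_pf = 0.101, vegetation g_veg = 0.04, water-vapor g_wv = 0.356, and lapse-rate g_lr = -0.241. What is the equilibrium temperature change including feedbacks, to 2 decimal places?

3.02 K

Total gain g = 0.101 + 0.04 + 0.356 − 0.241 = 0.256.
Amplification A = 1/(1 − 0.256) = 1.344.
ΔT = 2.25 × 1.344 = 3.02 K.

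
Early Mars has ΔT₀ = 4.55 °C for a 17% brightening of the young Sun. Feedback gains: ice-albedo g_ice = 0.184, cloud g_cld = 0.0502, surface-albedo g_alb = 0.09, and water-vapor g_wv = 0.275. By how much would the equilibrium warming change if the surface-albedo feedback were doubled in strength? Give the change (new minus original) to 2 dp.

3.29 °C

Original: g = 0.5992, ΔT = 4.55/(1−0.5992) = 11.3523 °C.
With doubled surface-albedo: g' = 0.6892, ΔT' = 4.55/(1−0.6892) = 14.6396 °C.
Change = 14.6396 − 11.3523 = 3.29 °C.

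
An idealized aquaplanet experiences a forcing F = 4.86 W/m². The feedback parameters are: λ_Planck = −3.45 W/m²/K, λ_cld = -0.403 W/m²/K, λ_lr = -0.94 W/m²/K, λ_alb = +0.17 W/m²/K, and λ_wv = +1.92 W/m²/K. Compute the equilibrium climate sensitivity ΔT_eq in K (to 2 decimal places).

Net feedback parameter λ = (−3.45) + (-0.403) + (-0.94) + (+0.17) + (+1.92) = -2.703 W/m²/K.
ΔT = −F/λ = −4.86/(-2.703) = 1.80 K.

1.80 K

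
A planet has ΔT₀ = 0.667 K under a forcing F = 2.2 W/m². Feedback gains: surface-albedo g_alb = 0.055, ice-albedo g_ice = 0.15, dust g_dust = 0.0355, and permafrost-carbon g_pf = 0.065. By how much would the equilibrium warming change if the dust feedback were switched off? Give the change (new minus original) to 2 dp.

-0.05 K

Original: g = 0.3055, ΔT = 0.667/(1−0.3055) = 0.9604 K.
Without dust: g' = 0.27, ΔT' = 0.667/(1−0.27) = 0.9137 K.
Change = 0.9137 − 0.9604 = -0.05 K.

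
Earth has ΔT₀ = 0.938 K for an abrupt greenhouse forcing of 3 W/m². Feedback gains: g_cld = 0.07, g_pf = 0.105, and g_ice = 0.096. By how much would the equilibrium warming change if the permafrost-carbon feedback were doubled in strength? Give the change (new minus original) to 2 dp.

Original: g = 0.271, ΔT = 0.938/(1−0.271) = 1.2867 K.
With doubled permafrost-carbon: g' = 0.376, ΔT' = 0.938/(1−0.376) = 1.5032 K.
Change = 1.5032 − 1.2867 = 0.22 K.

0.22 K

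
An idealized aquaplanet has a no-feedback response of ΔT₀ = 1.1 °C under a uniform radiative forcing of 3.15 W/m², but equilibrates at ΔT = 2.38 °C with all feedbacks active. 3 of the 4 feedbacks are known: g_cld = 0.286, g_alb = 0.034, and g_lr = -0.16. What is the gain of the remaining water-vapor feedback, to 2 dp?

Amplification A = ΔT/ΔT₀ = 2.38/1.1 = 2.164.
Total gain g = 1 − 1/A = 1 − 1/2.164 = 0.5379.
Known gains sum to 0.286 + 0.034 − 0.16 = 0.16.
g_wv = 0.5379 − 0.16 = 0.38.

0.38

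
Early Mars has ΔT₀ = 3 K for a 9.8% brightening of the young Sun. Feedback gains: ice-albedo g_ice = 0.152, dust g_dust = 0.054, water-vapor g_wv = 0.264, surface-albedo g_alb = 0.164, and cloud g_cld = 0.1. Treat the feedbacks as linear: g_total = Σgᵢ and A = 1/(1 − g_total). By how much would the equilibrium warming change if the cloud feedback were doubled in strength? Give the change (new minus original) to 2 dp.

Original: g = 0.734, ΔT = 3/(1−0.734) = 11.2782 K.
With doubled cloud: g' = 0.834, ΔT' = 3/(1−0.834) = 18.0723 K.
Change = 18.0723 − 11.2782 = 6.79 K.

6.79 K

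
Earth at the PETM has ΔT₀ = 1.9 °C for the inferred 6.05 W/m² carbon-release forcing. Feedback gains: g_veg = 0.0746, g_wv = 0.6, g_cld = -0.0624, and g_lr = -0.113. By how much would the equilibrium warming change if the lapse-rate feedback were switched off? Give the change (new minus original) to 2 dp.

1.11 °C

Original: g = 0.4992, ΔT = 1.9/(1−0.4992) = 3.7939 °C.
Without lapse-rate: g' = 0.6122, ΔT' = 1.9/(1−0.6122) = 4.8994 °C.
Change = 4.8994 − 3.7939 = 1.11 °C.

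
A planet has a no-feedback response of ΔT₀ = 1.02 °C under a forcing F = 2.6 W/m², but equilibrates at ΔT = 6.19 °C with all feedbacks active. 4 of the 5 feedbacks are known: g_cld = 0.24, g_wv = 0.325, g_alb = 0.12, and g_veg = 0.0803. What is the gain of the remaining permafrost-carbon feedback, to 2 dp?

0.07

Amplification A = ΔT/ΔT₀ = 6.19/1.02 = 6.069.
Total gain g = 1 − 1/A = 1 − 1/6.069 = 0.8352.
Known gains sum to 0.24 + 0.325 + 0.12 + 0.0803 = 0.7653.
g_pf = 0.8352 − 0.7653 = 0.07.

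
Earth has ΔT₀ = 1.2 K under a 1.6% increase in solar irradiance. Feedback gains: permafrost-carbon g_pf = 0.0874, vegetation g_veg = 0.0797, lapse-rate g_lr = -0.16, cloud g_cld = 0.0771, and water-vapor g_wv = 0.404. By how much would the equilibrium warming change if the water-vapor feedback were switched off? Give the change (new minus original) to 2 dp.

-1.03 K

Original: g = 0.4882, ΔT = 1.2/(1−0.4882) = 2.3447 K.
Without water-vapor: g' = 0.0842, ΔT' = 1.2/(1−0.0842) = 1.3103 K.
Change = 1.3103 − 2.3447 = -1.03 K.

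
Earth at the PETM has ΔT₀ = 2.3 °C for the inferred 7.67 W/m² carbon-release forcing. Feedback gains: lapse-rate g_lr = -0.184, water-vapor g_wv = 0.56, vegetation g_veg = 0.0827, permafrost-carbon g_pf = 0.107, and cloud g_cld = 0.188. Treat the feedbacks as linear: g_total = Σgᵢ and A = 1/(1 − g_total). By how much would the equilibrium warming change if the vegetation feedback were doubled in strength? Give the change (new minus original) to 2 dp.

4.72 °C

Original: g = 0.7537, ΔT = 2.3/(1−0.7537) = 9.3382 °C.
With doubled vegetation: g' = 0.8364, ΔT' = 2.3/(1−0.8364) = 14.0587 °C.
Change = 14.0587 − 9.3382 = 4.72 °C.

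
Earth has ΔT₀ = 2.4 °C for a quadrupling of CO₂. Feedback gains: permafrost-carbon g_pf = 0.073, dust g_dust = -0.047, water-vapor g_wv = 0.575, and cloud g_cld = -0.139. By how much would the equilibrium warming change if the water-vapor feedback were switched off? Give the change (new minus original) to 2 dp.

Original: g = 0.462, ΔT = 2.4/(1−0.462) = 4.4610 °C.
Without water-vapor: g' = -0.113, ΔT' = 2.4/(1+0.113) = 2.1563 °C.
Change = 2.1563 − 4.4610 = -2.30 °C.

-2.30 °C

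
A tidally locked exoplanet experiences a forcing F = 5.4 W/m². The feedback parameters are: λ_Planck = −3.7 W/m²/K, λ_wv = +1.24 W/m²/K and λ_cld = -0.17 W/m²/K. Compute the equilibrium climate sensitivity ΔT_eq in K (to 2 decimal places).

Net feedback parameter λ = (−3.7) + (+1.24) + (-0.17) = -2.63 W/m²/K.
ΔT = −F/λ = −5.4/(-2.63) = 2.05 K.

2.05 K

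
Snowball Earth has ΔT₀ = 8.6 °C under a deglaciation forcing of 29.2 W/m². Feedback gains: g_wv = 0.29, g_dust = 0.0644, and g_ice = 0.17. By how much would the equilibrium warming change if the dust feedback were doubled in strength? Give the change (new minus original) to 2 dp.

Original: g = 0.5244, ΔT = 8.6/(1−0.5244) = 18.0824 °C.
With doubled dust: g' = 0.5888, ΔT' = 8.6/(1−0.5888) = 20.9144 °C.
Change = 20.9144 − 18.0824 = 2.83 °C.

2.83 °C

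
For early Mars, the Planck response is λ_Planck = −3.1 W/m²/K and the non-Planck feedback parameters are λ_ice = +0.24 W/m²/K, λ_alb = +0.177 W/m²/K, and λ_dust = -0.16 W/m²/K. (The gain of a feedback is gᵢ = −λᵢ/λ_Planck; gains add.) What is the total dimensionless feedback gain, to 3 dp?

Convert to gains: g_ice = 0.24/3.1 = 0.07742; g_alb = 0.177/3.1 = 0.0571; g_dust = -0.16/3.1 = -0.05161.
Total gain g = 0.08291.

0.083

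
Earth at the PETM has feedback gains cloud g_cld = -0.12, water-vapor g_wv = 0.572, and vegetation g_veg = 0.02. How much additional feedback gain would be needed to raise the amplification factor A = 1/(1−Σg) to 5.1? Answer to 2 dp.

0.33

Current total gain = 0.472.
Target gain for A = 5.1: g* = 1 − 1/5.1 = 0.8039.
Additional gain needed = 0.8039 − 0.472 = 0.33.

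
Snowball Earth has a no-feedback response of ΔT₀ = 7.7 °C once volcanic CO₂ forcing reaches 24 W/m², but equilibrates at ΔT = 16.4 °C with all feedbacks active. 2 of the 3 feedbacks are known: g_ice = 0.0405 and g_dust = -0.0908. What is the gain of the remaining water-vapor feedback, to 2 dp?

0.58

Amplification A = ΔT/ΔT₀ = 16.4/7.7 = 2.13.
Total gain g = 1 − 1/A = 1 − 1/2.13 = 0.5305.
Known gains sum to 0.0405 − 0.0908 = -0.0503.
g_wv = 0.5305 + 0.0503 = 0.58.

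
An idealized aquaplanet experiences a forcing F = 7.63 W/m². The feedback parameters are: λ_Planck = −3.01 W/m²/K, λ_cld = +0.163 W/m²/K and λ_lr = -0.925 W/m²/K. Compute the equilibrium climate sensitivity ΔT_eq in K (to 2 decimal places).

Net feedback parameter λ = (−3.01) + (+0.163) + (-0.925) = -3.772 W/m²/K.
ΔT = −F/λ = −7.63/(-3.772) = 2.02 K.

2.02 K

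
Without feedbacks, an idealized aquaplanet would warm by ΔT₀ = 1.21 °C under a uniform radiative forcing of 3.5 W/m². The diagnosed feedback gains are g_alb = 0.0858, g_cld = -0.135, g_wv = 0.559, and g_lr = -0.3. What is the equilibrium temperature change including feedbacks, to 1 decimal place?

1.5 °C

Total gain g = 0.0858 − 0.135 + 0.559 − 0.3 = 0.2098.
Amplification A = 1/(1 − 0.2098) = 1.266.
ΔT = 1.21 × 1.266 = 1.5 °C.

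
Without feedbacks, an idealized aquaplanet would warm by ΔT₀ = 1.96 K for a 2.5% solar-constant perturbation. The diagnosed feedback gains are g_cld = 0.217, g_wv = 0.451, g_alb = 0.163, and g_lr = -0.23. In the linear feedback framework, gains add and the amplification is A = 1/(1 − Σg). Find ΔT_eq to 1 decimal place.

Total gain g = 0.217 + 0.451 + 0.163 − 0.23 = 0.601.
Amplification A = 1/(1 − 0.601) = 2.506.
ΔT = 1.96 × 2.506 = 4.9 K.

4.9 K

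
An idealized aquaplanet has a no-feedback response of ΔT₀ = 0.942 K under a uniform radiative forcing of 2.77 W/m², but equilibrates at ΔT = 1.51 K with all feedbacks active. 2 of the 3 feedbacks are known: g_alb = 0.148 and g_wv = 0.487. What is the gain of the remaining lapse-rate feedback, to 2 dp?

-0.26

Amplification A = ΔT/ΔT₀ = 1.51/0.942 = 1.603.
Total gain g = 1 − 1/A = 1 − 1/1.603 = 0.3762.
Known gains sum to 0.148 + 0.487 = 0.635.
g_lr = 0.3762 − 0.635 = -0.26.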